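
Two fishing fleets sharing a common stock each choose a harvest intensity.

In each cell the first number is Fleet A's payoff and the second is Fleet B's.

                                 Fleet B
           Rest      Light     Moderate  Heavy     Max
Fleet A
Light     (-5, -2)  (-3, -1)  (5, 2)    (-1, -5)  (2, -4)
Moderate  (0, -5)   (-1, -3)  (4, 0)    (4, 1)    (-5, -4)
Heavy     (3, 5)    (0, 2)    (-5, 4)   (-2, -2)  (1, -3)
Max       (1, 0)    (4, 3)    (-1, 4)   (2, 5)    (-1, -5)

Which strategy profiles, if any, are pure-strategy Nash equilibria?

Mark each player's best response to every combination of opponents' strategies; a profile where every player is best-responding is a pure Nash equilibrium.
Fleet A against Rest: payoffs -5, 0, 3, 1 → best response Heavy.
Fleet A against Light: payoffs -3, -1, 0, 4 → best response Max.
Fleet A against Moderate: payoffs 5, 4, -5, -1 → best response Light.
Fleet A against Heavy: payoffs -1, 4, -2, 2 → best response Moderate.
Fleet A against Max: payoffs 2, -5, 1, -1 → best response Light.
Fleet B against Light: payoffs -2, -1, 2, -5, -4 → best response Moderate.
Fleet B against Moderate: payoffs -5, -3, 0, 1, -4 → best response Heavy.
Fleet B against Heavy: payoffs 5, 2, 4, -2, -3 → best response Rest.
Fleet B against Max: payoffs 0, 3, 4, 5, -5 → best response Heavy.
Mutual best responses: (Light, Moderate); (Moderate, Heavy); (Heavy, Rest).

(Light, Moderate) and (Moderate, Heavy) and (Heavy, Rest)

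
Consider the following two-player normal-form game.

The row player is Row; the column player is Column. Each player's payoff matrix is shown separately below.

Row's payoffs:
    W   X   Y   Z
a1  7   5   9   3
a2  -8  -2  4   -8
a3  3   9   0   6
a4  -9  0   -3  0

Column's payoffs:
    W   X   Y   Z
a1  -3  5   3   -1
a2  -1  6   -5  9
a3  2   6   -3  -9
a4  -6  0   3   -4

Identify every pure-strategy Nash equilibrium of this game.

Row against W: payoffs 7, -8, 3, -9 → best response a1.
Row against X: payoffs 5, -2, 9, 0 → best response a3.
Row against Y: payoffs 9, 4, 0, -3 → best response a1.
Row against Z: payoffs 3, -8, 6, 0 → best response a3.
Column against a1: payoffs -3, 5, 3, -1 → best response X.
Column against a2: payoffs -1, 6, -5, 9 → best response Z.
Column against a3: payoffs 2, 6, -3, -9 → best response X.
Column against a4: payoffs -6, 0, 3, -4 → best response Y.
Mutual best responses: (a3, X).

(a3, X)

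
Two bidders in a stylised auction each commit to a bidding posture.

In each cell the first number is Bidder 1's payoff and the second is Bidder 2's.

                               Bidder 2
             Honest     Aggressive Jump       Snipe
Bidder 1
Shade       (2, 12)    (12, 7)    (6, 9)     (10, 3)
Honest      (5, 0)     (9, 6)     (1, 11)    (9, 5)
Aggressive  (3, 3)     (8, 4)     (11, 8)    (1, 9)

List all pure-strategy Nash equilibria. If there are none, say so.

Bidder 1 against Honest: payoffs 2, 5, 3 → best response Honest.
Bidder 1 against Aggressive: payoffs 12, 9, 8 → best response Shade.
Bidder 1 against Jump: payoffs 6, 1, 11 → best response Aggressive.
Bidder 1 against Snipe: payoffs 10, 9, 1 → best response Shade.
Bidder 2 against Shade: payoffs 12, 7, 9, 3 → best response Honest.
Bidder 2 against Honest: payoffs 0, 6, 11, 5 → best response Jump.
Bidder 2 against Aggressive: payoffs 3, 4, 8, 9 → best response Snipe.
No profile is a mutual best response for all players.

This game has no pure Nash equilibrium.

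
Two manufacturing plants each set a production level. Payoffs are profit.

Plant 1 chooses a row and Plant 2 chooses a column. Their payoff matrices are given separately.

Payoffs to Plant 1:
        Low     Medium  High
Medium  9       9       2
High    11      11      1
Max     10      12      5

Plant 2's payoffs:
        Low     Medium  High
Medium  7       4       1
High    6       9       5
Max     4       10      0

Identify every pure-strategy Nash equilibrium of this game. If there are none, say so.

(Max, Medium)

Mark each player's best response to every combination of opponents' strategies; a profile where every player is best-responding is a pure Nash equilibrium.
Plant 1 against Low: payoffs 9, 11, 10 → best response High.
Plant 1 against Medium: payoffs 9, 11, 12 → best response Max.
Plant 1 against High: payoffs 2, 1, 5 → best response Max.
Plant 2 against Medium: payoffs 7, 4, 1 → best response Low.
Plant 2 against High: payoffs 6, 9, 5 → best response Medium.
Plant 2 against Max: payoffs 4, 10, 0 → best response Medium.
Mutual best responses: (Max, Medium).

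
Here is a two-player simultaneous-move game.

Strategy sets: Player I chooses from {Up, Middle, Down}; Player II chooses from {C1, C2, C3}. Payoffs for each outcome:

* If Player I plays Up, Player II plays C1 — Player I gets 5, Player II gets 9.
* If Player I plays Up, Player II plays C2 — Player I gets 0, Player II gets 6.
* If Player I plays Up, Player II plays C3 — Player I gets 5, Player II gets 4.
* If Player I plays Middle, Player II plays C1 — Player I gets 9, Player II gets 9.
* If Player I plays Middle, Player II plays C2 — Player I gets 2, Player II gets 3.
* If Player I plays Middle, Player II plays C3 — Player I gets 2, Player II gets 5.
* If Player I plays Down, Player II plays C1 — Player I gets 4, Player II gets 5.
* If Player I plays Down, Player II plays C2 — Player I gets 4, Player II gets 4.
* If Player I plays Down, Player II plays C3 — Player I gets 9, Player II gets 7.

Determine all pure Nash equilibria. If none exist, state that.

(Middle, C1) and (Down, C3)

Player I against C1: payoffs 5, 9, 4 → best response Middle.
Player I against C2: payoffs 0, 2, 4 → best response Down.
Player I against C3: payoffs 5, 2, 9 → best response Down.
Player II against Up: payoffs 9, 6, 4 → best response C1.
Player II against Middle: payoffs 9, 3, 5 → best response C1.
Player II against Down: payoffs 5, 4, 7 → best response C3.
Mutual best responses: (Middle, C1); (Down, C3).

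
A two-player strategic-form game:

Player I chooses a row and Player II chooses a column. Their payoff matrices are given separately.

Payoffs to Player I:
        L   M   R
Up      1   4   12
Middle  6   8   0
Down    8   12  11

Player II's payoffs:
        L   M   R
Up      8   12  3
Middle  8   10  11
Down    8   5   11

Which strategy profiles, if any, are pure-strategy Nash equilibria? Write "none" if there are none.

Mark each player's best response to every combination of opponents' strategies; a profile where every player is best-responding is a pure Nash equilibrium.
Player I against L: payoffs 1, 6, 8 → best response Down.
Player I against M: payoffs 4, 8, 12 → best response Down.
Player I against R: payoffs 12, 0, 11 → best response Up.
Player II against Up: payoffs 8, 12, 3 → best response M.
Player II against Middle: payoffs 8, 10, 11 → best response R.
Player II against Down: payoffs 8, 5, 11 → best response R.
No profile is a mutual best response for all players.

No pure-strategy Nash equilibrium.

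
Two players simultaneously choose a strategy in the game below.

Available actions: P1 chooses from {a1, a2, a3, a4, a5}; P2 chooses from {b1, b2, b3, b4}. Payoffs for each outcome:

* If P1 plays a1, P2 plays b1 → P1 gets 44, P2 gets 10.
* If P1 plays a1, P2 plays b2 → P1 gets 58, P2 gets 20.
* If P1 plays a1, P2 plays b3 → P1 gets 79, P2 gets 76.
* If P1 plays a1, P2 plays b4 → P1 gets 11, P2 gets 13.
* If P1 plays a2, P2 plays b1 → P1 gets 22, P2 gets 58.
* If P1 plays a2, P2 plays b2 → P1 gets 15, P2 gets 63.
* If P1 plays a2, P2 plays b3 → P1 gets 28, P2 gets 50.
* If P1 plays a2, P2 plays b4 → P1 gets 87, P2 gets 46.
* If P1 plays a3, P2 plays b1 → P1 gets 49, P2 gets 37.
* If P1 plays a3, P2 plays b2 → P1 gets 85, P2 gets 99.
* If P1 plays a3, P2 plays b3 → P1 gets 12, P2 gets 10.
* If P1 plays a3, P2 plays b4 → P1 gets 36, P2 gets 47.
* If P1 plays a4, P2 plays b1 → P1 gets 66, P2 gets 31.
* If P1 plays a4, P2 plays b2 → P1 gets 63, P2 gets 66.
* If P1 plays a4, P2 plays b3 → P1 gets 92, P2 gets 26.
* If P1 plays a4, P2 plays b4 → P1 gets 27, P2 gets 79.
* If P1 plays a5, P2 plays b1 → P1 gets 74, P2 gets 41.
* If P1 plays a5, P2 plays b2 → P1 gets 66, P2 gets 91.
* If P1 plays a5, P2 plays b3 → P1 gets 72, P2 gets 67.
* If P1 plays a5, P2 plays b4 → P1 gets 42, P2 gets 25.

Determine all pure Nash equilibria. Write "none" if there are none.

Mark each player's best response to every combination of opponents' strategies; a profile where every player is best-responding is a pure Nash equilibrium.
P1 against b1: payoffs 44, 22, 49, 66, 74 → best response a5.
P1 against b2: payoffs 58, 15, 85, 63, 66 → best response a3.
P1 against b3: payoffs 79, 28, 12, 92, 72 → best response a4.
P1 against b4: payoffs 11, 87, 36, 27, 42 → best response a2.
P2 against a1: payoffs 10, 20, 76, 13 → best response b3.
P2 against a2: payoffs 58, 63, 50, 46 → best response b2.
P2 against a3: payoffs 37, 99, 10, 47 → best response b2.
P2 against a4: payoffs 31, 66, 26, 79 → best response b4.
P2 against a5: payoffs 41, 91, 67, 25 → best response b2.
Mutual best responses: (a3, b2).

(a3, b2)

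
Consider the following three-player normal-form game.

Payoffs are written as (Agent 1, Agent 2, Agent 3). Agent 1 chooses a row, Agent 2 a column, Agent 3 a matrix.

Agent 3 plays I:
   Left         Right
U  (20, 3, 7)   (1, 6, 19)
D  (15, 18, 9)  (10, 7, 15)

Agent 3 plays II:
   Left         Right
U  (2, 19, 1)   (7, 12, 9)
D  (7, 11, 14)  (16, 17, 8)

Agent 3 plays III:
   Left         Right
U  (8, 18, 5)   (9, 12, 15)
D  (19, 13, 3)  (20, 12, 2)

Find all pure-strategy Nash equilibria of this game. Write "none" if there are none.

This game has no pure Nash equilibrium.

(U, Left, I): Agent 2 can switch to Right (3 → 6). Not NE.
(U, Left, II): Agent 1 can switch to D (2 → 7). Not NE.
(U, Left, III): Agent 1 can switch to D (8 → 19). Not NE.
(U, Right, I): Agent 1 can switch to D (1 → 10). Not NE.
(U, Right, II): Agent 1 can switch to D (7 → 16). Not NE.
(U, Right, III): Agent 1 can switch to D (9 → 20). Not NE.
(The remaining 6 profiles each have a profitable deviation by the same check.)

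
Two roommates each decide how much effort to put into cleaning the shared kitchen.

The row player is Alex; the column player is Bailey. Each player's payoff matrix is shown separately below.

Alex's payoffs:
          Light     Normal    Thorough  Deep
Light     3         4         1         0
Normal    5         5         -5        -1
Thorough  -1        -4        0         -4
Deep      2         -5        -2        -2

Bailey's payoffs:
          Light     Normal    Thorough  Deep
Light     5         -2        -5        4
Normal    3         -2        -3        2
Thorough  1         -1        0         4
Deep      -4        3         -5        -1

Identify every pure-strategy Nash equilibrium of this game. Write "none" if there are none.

For each strategy profile, look for a profitable unilateral deviation.
(Light, Light): Alex can switch to Normal (3 → 5). Not NE.
(Light, Normal): Alex can switch to Normal (4 → 5). Not NE.
(Light, Thorough): Bailey can switch to Light (-5 → 5). Not NE.
(Light, Deep): Bailey can switch to Light (4 → 5). Not NE.
(Normal, Light): Alex gets 5, best alternative 3; Bailey gets 3, best alternative 2. No profitable deviation — NE.
(Normal, Normal): Bailey can switch to Light (-2 → 3). Not NE.
(Normal, Thorough): Alex can switch to Light (-5 → 1). Not NE.
(Normal, Deep): Alex can switch to Light (-1 → 0). Not NE.
(Thorough, Light): Alex can switch to Light (-1 → 3). Not NE.
(Thorough, Normal): Alex can switch to Light (-4 → 4). Not NE.
(Thorough, Thorough): Alex can switch to Light (0 → 1). Not NE.
(The remaining 5 profiles each have a profitable deviation by the same check.)

(Normal, Light)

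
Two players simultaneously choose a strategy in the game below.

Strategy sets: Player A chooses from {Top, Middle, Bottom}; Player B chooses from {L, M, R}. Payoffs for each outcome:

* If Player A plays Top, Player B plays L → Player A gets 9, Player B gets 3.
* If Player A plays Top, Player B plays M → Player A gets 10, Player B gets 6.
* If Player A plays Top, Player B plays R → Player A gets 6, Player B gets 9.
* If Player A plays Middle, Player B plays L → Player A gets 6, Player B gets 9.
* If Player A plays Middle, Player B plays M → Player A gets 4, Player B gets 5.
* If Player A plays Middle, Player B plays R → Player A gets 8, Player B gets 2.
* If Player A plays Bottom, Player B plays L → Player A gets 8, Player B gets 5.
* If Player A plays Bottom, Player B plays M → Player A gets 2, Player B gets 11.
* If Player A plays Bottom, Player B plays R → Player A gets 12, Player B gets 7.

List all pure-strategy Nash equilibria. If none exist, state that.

This game has no pure Nash equilibrium.

Player A against L: payoffs 9, 6, 8 → best response Top.
Player A against M: payoffs 10, 4, 2 → best response Top.
Player A against R: payoffs 6, 8, 12 → best response Bottom.
Player B against Top: payoffs 3, 6, 9 → best response R.
Player B against Middle: payoffs 9, 5, 2 → best response L.
Player B against Bottom: payoffs 5, 11, 7 → best response M.
No profile is a mutual best response for all players.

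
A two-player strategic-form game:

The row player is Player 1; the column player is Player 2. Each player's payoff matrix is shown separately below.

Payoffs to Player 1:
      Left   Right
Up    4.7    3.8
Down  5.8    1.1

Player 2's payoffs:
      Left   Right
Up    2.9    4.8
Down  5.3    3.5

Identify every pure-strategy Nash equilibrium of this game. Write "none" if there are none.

The pure Nash equilibria are (Up, Right), (Down, Left).

(Up, Left): Player 1 can switch to Down (4.7 → 5.8). Not NE.
(Up, Right): Player 1 gets 3.8, best alternative 1.1; Player 2 gets 4.8, best alternative 2.9. No profitable deviation — NE.
(Down, Left): Player 1 gets 5.8, best alternative 4.7; Player 2 gets 5.3, best alternative 3.5. No profitable deviation — NE.
(Down, Right): Player 1 can switch to Up (1.1 → 3.8). Not NE.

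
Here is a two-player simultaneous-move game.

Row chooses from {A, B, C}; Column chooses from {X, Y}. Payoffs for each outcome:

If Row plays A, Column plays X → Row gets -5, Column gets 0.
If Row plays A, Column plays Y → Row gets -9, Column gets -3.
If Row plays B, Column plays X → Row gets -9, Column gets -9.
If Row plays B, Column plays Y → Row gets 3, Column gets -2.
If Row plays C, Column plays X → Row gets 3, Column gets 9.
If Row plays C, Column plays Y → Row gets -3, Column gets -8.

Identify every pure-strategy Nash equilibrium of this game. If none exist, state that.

Pure-strategy Nash equilibria: (B, Y), (C, X)

(A, X): Row can switch to C (-5 → 3). Not NE.
(A, Y): Row can switch to B (-9 → 3). Not NE.
(B, X): Row can switch to A (-9 → -5). Not NE.
(B, Y): Row gets 3, best alternative -3; Column gets -2, best alternative -9. No profitable deviation — NE.
(C, X): Row gets 3, best alternative -5; Column gets 9, best alternative -8. No profitable deviation — NE.
(C, Y): Row can switch to B (-3 → 3). Not NE.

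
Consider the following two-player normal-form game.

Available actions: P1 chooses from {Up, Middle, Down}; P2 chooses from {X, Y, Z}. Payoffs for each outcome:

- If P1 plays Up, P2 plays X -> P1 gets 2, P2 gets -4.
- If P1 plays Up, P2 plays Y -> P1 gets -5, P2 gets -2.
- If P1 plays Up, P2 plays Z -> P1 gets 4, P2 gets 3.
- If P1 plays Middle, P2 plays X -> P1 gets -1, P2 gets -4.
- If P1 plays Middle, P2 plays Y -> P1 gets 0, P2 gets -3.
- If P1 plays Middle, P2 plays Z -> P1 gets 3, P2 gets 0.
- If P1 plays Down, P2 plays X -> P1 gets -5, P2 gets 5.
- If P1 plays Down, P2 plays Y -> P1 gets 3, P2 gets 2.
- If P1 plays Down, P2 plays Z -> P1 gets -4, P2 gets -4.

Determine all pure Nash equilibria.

(Up, Z)

(Up, X): P2 can switch to Y (-4 → -2). Not NE.
(Up, Y): P1 can switch to Middle (-5 → 0). Not NE.
(Up, Z): P1 gets 4, best alternative 3; P2 gets 3, best alternative -2. No profitable deviation — NE.
(Middle, X): P1 can switch to Up (-1 → 2). Not NE.
(Middle, Y): P1 can switch to Down (0 → 3). Not NE.
(Middle, Z): P1 can switch to Up (3 → 4). Not NE.
(Down, X): P1 can switch to Up (-5 → 2). Not NE.
(Down, Y): P2 can switch to X (2 → 5). Not NE.
(Down, Z): P1 can switch to Up (-4 → 4). Not NE.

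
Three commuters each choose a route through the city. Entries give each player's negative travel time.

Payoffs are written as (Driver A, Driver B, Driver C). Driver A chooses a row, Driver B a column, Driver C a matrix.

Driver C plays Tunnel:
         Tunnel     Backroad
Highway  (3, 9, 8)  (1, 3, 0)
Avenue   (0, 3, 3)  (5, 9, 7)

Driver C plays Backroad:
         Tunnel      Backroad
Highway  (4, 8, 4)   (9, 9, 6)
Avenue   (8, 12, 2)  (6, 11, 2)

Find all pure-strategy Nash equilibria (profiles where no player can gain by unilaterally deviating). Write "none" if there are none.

Mark each player's best response to every combination of opponents' strategies; a profile where every player is best-responding is a pure Nash equilibrium.
Driver A against (Tunnel, Tunnel): payoffs 3, 0 → best response Highway.
Driver A against (Tunnel, Backroad): payoffs 4, 8 → best response Avenue.
Driver A against (Backroad, Tunnel): payoffs 1, 5 → best response Avenue.
Driver A against (Backroad, Backroad): payoffs 9, 6 → best response Highway.
Driver B against (Highway, Tunnel): payoffs 9, 3 → best response Tunnel.
Driver B against (Highway, Backroad): payoffs 8, 9 → best response Backroad.
Driver B against (Avenue, Tunnel): payoffs 3, 9 → best response Backroad.
Driver B against (Avenue, Backroad): payoffs 12, 11 → best response Tunnel.
Driver C against (Highway, Tunnel): payoffs 8, 4 → best response Tunnel.
Driver C against (Highway, Backroad): payoffs 0, 6 → best response Backroad.
Driver C against (Avenue, Tunnel): payoffs 3, 2 → best response Tunnel.
Driver C against (Avenue, Backroad): payoffs 7, 2 → best response Tunnel.
Mutual best responses: (Highway, Tunnel, Tunnel); (Highway, Backroad, Backroad); (Avenue, Backroad, Tunnel).

The pure Nash equilibria are (Highway, Tunnel, Tunnel) and (Highway, Backroad, Backroad) and (Avenue, Backroad, Tunnel).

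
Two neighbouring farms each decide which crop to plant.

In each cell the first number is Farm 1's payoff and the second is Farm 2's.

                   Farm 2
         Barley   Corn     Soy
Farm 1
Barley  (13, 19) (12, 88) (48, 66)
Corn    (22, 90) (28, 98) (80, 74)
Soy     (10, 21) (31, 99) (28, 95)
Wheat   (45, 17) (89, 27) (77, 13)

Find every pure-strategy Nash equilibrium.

(Wheat, Corn)

(Barley, Barley): Farm 1 can switch to Corn (13 → 22). Not NE.
(Barley, Corn): Farm 1 can switch to Corn (12 → 28). Not NE.
(Barley, Soy): Farm 1 can switch to Corn (48 → 80). Not NE.
(Corn, Barley): Farm 1 can switch to Wheat (22 → 45). Not NE.
(Corn, Corn): Farm 1 can switch to Soy (28 → 31). Not NE.
(Corn, Soy): Farm 2 can switch to Barley (74 → 90). Not NE.
(Soy, Barley): Farm 1 can switch to Barley (10 → 13). Not NE.
(Soy, Corn): Farm 1 can switch to Wheat (31 → 89). Not NE.
(Soy, Soy): Farm 1 can switch to Barley (28 → 48). Not NE.
(Wheat, Barley): Farm 2 can switch to Corn (17 → 27). Not NE.
(Wheat, Corn): Farm 1 gets 89, best alternative 31; Farm 2 gets 27, best alternative 17. No profitable deviation — NE.
(The remaining 1 profile has a profitable deviation by the same check.)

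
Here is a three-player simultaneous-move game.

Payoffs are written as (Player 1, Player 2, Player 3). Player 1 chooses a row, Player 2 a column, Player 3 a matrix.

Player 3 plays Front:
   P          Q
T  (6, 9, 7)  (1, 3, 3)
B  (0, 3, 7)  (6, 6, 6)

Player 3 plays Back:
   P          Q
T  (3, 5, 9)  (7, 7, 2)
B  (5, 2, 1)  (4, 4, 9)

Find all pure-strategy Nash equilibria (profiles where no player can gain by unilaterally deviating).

(T, P, Front): Player 3 can switch to Back (7 → 9). Not NE.
(T, P, Back): Player 1 can switch to B (3 → 5). Not NE.
(T, Q, Front): Player 1 can switch to B (1 → 6). Not NE.
(T, Q, Back): Player 3 can switch to Front (2 → 3). Not NE.
(B, P, Front): Player 1 can switch to T (0 → 6). Not NE.
(B, P, Back): Player 2 can switch to Q (2 → 4). Not NE.
(B, Q, Front): Player 3 can switch to Back (6 → 9). Not NE.
(B, Q, Back): Player 1 can switch to T (4 → 7). Not NE.

There is no pure-strategy Nash equilibrium.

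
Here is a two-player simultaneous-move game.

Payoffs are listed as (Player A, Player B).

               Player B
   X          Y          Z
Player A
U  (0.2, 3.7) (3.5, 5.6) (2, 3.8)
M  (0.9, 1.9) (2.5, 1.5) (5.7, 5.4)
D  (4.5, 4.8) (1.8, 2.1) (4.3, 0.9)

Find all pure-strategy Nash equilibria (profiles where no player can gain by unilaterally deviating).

(U, Y) and (M, Z) and (D, X)

Player A against X: payoffs 0.2, 0.9, 4.5 → best response D.
Player A against Y: payoffs 3.5, 2.5, 1.8 → best response U.
Player A against Z: payoffs 2, 5.7, 4.3 → best response M.
Player B against U: payoffs 3.7, 5.6, 3.8 → best response Y.
Player B against M: payoffs 1.9, 1.5, 5.4 → best response Z.
Player B against D: payoffs 4.8, 2.1, 0.9 → best response X.
Mutual best responses: (U, Y); (M, Z); (D, X).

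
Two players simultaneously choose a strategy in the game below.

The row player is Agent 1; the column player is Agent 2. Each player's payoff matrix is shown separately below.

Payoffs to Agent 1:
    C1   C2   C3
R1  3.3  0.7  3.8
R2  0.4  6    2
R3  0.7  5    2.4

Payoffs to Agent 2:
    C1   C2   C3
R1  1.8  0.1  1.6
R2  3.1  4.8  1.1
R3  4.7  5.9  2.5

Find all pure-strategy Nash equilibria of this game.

Agent 1 against C1: payoffs 3.3, 0.4, 0.7 → best response R1.
Agent 1 against C2: payoffs 0.7, 6, 5 → best response R2.
Agent 1 against C3: payoffs 3.8, 2, 2.4 → best response R1.
Agent 2 against R1: payoffs 1.8, 0.1, 1.6 → best response C1.
Agent 2 against R2: payoffs 3.1, 4.8, 1.1 → best response C2.
Agent 2 against R3: payoffs 4.7, 5.9, 2.5 → best response C2.
Mutual best responses: (R1, C1); (R2, C2).

(R1, C1) and (R2, C2)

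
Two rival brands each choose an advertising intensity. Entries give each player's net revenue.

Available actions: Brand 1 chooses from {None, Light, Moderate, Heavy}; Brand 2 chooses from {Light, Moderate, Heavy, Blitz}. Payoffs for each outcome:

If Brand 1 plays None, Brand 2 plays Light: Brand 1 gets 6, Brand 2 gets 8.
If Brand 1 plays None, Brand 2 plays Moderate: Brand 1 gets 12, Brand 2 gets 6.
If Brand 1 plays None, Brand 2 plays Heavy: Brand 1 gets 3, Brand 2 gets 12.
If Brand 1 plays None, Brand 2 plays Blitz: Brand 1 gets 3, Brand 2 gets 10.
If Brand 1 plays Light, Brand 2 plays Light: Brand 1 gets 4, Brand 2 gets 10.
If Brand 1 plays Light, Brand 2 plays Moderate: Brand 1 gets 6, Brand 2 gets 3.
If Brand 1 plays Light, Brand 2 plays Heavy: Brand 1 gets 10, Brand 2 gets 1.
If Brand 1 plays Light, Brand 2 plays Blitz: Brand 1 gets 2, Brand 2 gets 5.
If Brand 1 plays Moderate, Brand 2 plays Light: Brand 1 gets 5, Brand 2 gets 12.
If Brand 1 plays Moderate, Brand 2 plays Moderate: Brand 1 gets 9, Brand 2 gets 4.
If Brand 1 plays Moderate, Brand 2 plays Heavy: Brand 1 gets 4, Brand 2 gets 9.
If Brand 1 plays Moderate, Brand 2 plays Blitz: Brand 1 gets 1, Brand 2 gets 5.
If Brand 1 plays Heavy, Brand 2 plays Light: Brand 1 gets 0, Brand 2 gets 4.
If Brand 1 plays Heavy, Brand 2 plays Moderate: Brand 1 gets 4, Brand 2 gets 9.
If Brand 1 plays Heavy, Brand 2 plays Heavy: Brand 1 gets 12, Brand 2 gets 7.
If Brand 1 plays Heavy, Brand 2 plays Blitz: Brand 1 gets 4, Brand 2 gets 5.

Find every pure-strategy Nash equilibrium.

Mark each player's best response to every combination of opponents' strategies; a profile where every player is best-responding is a pure Nash equilibrium.
Brand 1 against Light: payoffs 6, 4, 5, 0 → best response None.
Brand 1 against Moderate: payoffs 12, 6, 9, 4 → best response None.
Brand 1 against Heavy: payoffs 3, 10, 4, 12 → best response Heavy.
Brand 1 against Blitz: payoffs 3, 2, 1, 4 → best response Heavy.
Brand 2 against None: payoffs 8, 6, 12, 10 → best response Heavy.
Brand 2 against Light: payoffs 10, 3, 1, 5 → best response Light.
Brand 2 against Moderate: payoffs 12, 4, 9, 5 → best response Light.
Brand 2 against Heavy: payoffs 4, 9, 7, 5 → best response Moderate.
No profile is a mutual best response for all players.

none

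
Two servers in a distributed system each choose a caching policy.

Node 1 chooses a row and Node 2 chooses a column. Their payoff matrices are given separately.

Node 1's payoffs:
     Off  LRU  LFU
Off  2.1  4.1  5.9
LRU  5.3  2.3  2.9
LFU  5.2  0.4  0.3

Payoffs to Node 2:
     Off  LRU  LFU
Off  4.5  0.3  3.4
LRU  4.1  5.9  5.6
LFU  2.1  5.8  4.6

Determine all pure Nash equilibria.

(Off, Off): Node 1 can switch to LRU (2.1 → 5.3). Not NE.
(Off, LRU): Node 2 can switch to Off (0.3 → 4.5). Not NE.
(Off, LFU): Node 2 can switch to Off (3.4 → 4.5). Not NE.
(LRU, Off): Node 2 can switch to LRU (4.1 → 5.9). Not NE.
(LRU, LRU): Node 1 can switch to Off (2.3 → 4.1). Not NE.
(LRU, LFU): Node 1 can switch to Off (2.9 → 5.9). Not NE.
(LFU, Off): Node 1 can switch to LRU (5.2 → 5.3). Not NE.
(LFU, LRU): Node 1 can switch to Off (0.4 → 4.1). Not NE.
(The remaining 1 profile has a profitable deviation by the same check.)

There is no pure-strategy Nash equilibrium.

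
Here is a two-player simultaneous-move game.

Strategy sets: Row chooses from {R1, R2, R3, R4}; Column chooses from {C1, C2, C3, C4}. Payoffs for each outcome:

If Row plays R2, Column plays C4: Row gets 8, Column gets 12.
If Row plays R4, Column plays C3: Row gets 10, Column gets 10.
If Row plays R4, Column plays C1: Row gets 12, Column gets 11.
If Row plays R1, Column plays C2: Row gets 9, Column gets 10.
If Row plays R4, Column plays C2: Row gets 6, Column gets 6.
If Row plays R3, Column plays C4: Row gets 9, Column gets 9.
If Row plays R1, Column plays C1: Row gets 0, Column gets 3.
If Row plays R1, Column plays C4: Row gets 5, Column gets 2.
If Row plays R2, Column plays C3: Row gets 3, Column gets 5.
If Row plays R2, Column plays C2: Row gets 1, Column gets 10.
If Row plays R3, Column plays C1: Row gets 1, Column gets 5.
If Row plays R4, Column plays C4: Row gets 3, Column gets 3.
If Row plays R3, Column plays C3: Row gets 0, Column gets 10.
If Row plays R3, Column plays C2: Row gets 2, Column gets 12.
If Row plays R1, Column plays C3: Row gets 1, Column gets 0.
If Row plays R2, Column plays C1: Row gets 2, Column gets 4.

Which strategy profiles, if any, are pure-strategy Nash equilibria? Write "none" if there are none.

For each player, find the best response to each opponent profile; mutual best responses are the pure NE.
Row against C1: payoffs 0, 2, 1, 12 → best response R4.
Row against C2: payoffs 9, 1, 2, 6 → best response R1.
Row against C3: payoffs 1, 3, 0, 10 → best response R4.
Row against C4: payoffs 5, 8, 9, 3 → best response R3.
Column against R1: payoffs 3, 10, 0, 2 → best response C2.
Column against R2: payoffs 4, 10, 5, 12 → best response C4.
Column against R3: payoffs 5, 12, 10, 9 → best response C2.
Column against R4: payoffs 11, 6, 10, 3 → best response C1.
Mutual best responses: (R1, C2); (R4, C1).

Pure-strategy Nash equilibria: (R1, C2); (R4, C1)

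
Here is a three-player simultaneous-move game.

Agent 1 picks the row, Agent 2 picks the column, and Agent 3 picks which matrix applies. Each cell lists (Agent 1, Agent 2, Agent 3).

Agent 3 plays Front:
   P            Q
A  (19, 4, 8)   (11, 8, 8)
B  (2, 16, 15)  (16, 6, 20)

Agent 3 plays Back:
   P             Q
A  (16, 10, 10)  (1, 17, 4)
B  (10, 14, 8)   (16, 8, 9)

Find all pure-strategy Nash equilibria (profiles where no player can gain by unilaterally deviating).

none

(A, P, Front): Agent 2 can switch to Q (4 → 8). Not NE.
(A, P, Back): Agent 2 can switch to Q (10 → 17). Not NE.
(A, Q, Front): Agent 1 can switch to B (11 → 16). Not NE.
(A, Q, Back): Agent 1 can switch to B (1 → 16). Not NE.
(B, P, Front): Agent 1 can switch to A (2 → 19). Not NE.
(B, P, Back): Agent 1 can switch to A (10 → 16). Not NE.
(B, Q, Front): Agent 2 can switch to P (6 → 16). Not NE.
(B, Q, Back): Agent 2 can switch to P (8 → 14). Not NE.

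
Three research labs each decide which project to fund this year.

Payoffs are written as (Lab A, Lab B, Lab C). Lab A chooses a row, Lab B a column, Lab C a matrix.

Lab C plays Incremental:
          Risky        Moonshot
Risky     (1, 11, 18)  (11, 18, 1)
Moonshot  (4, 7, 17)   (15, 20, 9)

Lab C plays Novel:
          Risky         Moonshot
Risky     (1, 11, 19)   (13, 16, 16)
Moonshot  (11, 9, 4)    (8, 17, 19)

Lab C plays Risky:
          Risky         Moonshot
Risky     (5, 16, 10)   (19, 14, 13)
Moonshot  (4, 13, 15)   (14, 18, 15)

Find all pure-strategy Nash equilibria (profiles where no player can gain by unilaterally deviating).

The unique pure-strategy Nash equilibrium is (Risky, Moonshot, Novel).

Lab A against (Risky, Incremental): payoffs 1, 4 → best response Moonshot.
Lab A against (Risky, Novel): payoffs 1, 11 → best response Moonshot.
Lab A against (Risky, Risky): payoffs 5, 4 → best response Risky.
Lab A against (Moonshot, Incremental): payoffs 11, 15 → best response Moonshot.
Lab A against (Moonshot, Novel): payoffs 13, 8 → best response Risky.
Lab A against (Moonshot, Risky): payoffs 19, 14 → best response Risky.
Lab B against (Risky, Incremental): payoffs 11, 18 → best response Moonshot.
Lab B against (Risky, Novel): payoffs 11, 16 → best response Moonshot.
Lab B against (Risky, Risky): payoffs 16, 14 → best response Risky.
Lab B against (Moonshot, Incremental): payoffs 7, 20 → best response Moonshot.
Lab B against (Moonshot, Novel): payoffs 9, 17 → best response Moonshot.
Lab B against (Moonshot, Risky): payoffs 13, 18 → best response Moonshot.
Lab C against (Risky, Risky): payoffs 18, 19, 10 → best response Novel.
Lab C against (Risky, Moonshot): payoffs 1, 16, 13 → best response Novel.
Lab C against (Moonshot, Risky): payoffs 17, 4, 15 → best response Incremental.
Lab C against (Moonshot, Moonshot): payoffs 9, 19, 15 → best response Novel.
Mutual best responses: (Risky, Moonshot, Novel).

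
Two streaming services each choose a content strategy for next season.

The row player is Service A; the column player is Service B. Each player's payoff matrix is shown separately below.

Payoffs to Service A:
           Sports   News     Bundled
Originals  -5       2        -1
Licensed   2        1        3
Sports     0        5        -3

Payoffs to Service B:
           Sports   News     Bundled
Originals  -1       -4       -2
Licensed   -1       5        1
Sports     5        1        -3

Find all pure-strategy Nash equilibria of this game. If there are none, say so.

(Originals, Sports): Service A can switch to Licensed (-5 → 2). Not NE.
(Originals, News): Service A can switch to Sports (2 → 5). Not NE.
(Originals, Bundled): Service A can switch to Licensed (-1 → 3). Not NE.
(Licensed, Sports): Service B can switch to News (-1 → 5). Not NE.
(Licensed, News): Service A can switch to Originals (1 → 2). Not NE.
(Licensed, Bundled): Service B can switch to News (1 → 5). Not NE.
(Sports, Sports): Service A can switch to Licensed (0 → 2). Not NE.
(Sports, News): Service B can switch to Sports (1 → 5). Not NE.
(The remaining 1 profile has a profitable deviation by the same check.)

This game has no pure Nash equilibrium.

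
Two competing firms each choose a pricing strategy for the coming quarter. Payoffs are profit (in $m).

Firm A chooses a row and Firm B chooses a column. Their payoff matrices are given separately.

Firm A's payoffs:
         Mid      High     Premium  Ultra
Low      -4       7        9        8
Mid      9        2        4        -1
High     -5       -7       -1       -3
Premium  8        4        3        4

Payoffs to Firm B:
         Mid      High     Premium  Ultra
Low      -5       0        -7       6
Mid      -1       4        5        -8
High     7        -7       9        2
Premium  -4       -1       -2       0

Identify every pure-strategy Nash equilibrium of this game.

Firm A against Mid: payoffs -4, 9, -5, 8 → best response Mid.
Firm A against High: payoffs 7, 2, -7, 4 → best response Low.
Firm A against Premium: payoffs 9, 4, -1, 3 → best response Low.
Firm A against Ultra: payoffs 8, -1, -3, 4 → best response Low.
Firm B against Low: payoffs -5, 0, -7, 6 → best response Ultra.
Firm B against Mid: payoffs -1, 4, 5, -8 → best response Premium.
Firm B against High: payoffs 7, -7, 9, 2 → best response Premium.
Firm B against Premium: payoffs -4, -1, -2, 0 → best response Ultra.
Mutual best responses: (Low, Ultra).

(Low, Ultra)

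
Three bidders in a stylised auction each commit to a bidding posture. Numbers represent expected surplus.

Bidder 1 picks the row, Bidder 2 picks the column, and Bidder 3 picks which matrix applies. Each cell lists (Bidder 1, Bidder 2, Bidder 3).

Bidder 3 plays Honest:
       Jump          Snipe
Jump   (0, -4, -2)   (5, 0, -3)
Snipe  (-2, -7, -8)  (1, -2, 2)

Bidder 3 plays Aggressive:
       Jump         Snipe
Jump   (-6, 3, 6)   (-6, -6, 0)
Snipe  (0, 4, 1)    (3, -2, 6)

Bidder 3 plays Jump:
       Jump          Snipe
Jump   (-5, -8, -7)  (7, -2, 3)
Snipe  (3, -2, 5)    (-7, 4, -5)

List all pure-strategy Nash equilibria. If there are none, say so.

The unique pure-strategy Nash equilibrium is (Jump, Snipe, Jump).

Bidder 1 against (Jump, Honest): payoffs 0, -2 → best response Jump.
Bidder 1 against (Jump, Aggressive): payoffs -6, 0 → best response Snipe.
Bidder 1 against (Jump, Jump): payoffs -5, 3 → best response Snipe.
Bidder 1 against (Snipe, Honest): payoffs 5, 1 → best response Jump.
Bidder 1 against (Snipe, Aggressive): payoffs -6, 3 → best response Snipe.
Bidder 1 against (Snipe, Jump): payoffs 7, -7 → best response Jump.
Bidder 2 against (Jump, Honest): payoffs -4, 0 → best response Snipe.
Bidder 2 against (Jump, Aggressive): payoffs 3, -6 → best response Jump.
Bidder 2 against (Jump, Jump): payoffs -8, -2 → best response Snipe.
Bidder 2 against (Snipe, Honest): payoffs -7, -2 → best response Snipe.
Bidder 2 against (Snipe, Aggressive): payoffs 4, -2 → best response Jump.
Bidder 2 against (Snipe, Jump): payoffs -2, 4 → best response Snipe.
Bidder 3 against (Jump, Jump): payoffs -2, 6, -7 → best response Aggressive.
Bidder 3 against (Jump, Snipe): payoffs -3, 0, 3 → best response Jump.
Bidder 3 against (Snipe, Jump): payoffs -8, 1, 5 → best response Jump.
Bidder 3 against (Snipe, Snipe): payoffs 2, 6, -5 → best response Aggressive.
Mutual best responses: (Jump, Snipe, Jump).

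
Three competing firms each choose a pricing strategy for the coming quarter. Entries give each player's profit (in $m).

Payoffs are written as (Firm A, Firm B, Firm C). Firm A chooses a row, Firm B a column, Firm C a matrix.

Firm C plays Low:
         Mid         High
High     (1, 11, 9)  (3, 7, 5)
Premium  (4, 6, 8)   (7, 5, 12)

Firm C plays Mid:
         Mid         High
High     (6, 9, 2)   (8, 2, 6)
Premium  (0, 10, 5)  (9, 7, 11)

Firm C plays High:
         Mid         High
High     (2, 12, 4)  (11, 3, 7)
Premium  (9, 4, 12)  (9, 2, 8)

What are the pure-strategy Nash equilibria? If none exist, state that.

Pure NE: (Premium, Mid, High)

Firm A against (Mid, Low): payoffs 1, 4 → best response Premium.
Firm A against (Mid, Mid): payoffs 6, 0 → best response High.
Firm A against (Mid, High): payoffs 2, 9 → best response Premium.
Firm A against (High, Low): payoffs 3, 7 → best response Premium.
Firm A against (High, Mid): payoffs 8, 9 → best response Premium.
Firm A against (High, High): payoffs 11, 9 → best response High.
Firm B against (High, Low): payoffs 11, 7 → best response Mid.
Firm B against (High, Mid): payoffs 9, 2 → best response Mid.
Firm B against (High, High): payoffs 12, 3 → best response Mid.
Firm B against (Premium, Low): payoffs 6, 5 → best response Mid.
Firm B against (Premium, Mid): payoffs 10, 7 → best response Mid.
Firm B against (Premium, High): payoffs 4, 2 → best response Mid.
Firm C against (High, Mid): payoffs 9, 2, 4 → best response Low.
Firm C against (High, High): payoffs 5, 6, 7 → best response High.
Firm C against (Premium, Mid): payoffs 8, 5, 12 → best response High.
Firm C against (Premium, High): payoffs 12, 11, 8 → best response Low.
Mutual best responses: (Premium, Mid, High).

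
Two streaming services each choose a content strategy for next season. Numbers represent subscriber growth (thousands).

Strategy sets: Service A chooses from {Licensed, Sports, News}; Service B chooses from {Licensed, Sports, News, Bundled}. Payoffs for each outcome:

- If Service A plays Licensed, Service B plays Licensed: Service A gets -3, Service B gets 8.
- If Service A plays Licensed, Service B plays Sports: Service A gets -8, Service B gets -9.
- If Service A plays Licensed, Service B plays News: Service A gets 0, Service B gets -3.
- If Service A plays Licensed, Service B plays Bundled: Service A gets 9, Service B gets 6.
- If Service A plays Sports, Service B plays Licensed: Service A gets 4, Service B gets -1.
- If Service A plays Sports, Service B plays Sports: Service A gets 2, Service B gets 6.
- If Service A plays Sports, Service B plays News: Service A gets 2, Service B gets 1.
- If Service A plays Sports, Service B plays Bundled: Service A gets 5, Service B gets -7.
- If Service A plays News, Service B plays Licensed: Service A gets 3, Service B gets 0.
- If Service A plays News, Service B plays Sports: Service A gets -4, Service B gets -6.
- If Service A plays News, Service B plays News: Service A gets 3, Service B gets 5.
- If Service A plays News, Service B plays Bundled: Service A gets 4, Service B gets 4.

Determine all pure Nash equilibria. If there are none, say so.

Service A against Licensed: payoffs -3, 4, 3 → best response Sports.
Service A against Sports: payoffs -8, 2, -4 → best response Sports.
Service A against News: payoffs 0, 2, 3 → best response News.
Service A against Bundled: payoffs 9, 5, 4 → best response Licensed.
Service B against Licensed: payoffs 8, -9, -3, 6 → best response Licensed.
Service B against Sports: payoffs -1, 6, 1, -7 → best response Sports.
Service B against News: payoffs 0, -6, 5, 4 → best response News.
Mutual best responses: (Sports, Sports); (News, News).

The pure Nash equilibria are (Sports, Sports); (News, News).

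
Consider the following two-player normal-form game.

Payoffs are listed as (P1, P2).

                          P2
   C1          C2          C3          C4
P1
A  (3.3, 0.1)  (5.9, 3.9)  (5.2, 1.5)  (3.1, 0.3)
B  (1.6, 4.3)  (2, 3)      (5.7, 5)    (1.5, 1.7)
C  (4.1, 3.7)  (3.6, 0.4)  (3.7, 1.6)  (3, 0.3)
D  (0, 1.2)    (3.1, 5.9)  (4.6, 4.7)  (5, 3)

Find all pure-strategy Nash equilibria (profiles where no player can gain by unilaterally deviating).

(A, C1): P1 can switch to C (3.3 → 4.1). Not NE.
(A, C2): P1 gets 5.9, best alternative 3.6; P2 gets 3.9, best alternative 1.5. No profitable deviation — NE.
(A, C3): P1 can switch to B (5.2 → 5.7). Not NE.
(A, C4): P1 can switch to D (3.1 → 5). Not NE.
(B, C1): P1 can switch to A (1.6 → 3.3). Not NE.
(B, C2): P1 can switch to A (2 → 5.9). Not NE.
(B, C3): P1 gets 5.7, best alternative 5.2; P2 gets 5, best alternative 4.3. No profitable deviation — NE.
(B, C4): P1 can switch to A (1.5 → 3.1). Not NE.
(C, C1): P1 gets 4.1, best alternative 3.3; P2 gets 3.7, best alternative 1.6. No profitable deviation — NE.
(C, C2): P1 can switch to A (3.6 → 5.9). Not NE.
(C, C3): P1 can switch to A (3.7 → 5.2). Not NE.
(C, C4): P1 can switch to A (3 → 3.1). Not NE.
(D, C1): P1 can switch to A (0 → 3.3). Not NE.
(The remaining 3 profiles each have a profitable deviation by the same check.)

The pure Nash equilibria are (A, C2) and (B, C3) and (C, C1).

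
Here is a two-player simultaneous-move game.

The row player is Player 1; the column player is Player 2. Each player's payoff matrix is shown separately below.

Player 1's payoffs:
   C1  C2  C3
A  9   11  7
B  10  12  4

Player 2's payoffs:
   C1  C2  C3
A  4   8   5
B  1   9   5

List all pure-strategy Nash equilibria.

Player 1 against C1: payoffs 9, 10 → best response B.
Player 1 against C2: payoffs 11, 12 → best response B.
Player 1 against C3: payoffs 7, 4 → best response A.
Player 2 against A: payoffs 4, 8, 5 → best response C2.
Player 2 against B: payoffs 1, 9, 5 → best response C2.
Mutual best responses: (B, C2).

The unique pure-strategy Nash equilibrium is (B, C2).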